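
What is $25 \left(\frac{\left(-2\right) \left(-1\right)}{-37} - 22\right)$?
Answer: $- \frac{20400}{37} \approx -551.35$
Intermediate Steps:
$25 \left(\frac{\left(-2\right) \left(-1\right)}{-37} - 22\right) = 25 \left(2 \left(- \frac{1}{37}\right) - 22\right) = 25 \left(- \frac{2}{37} - 22\right) = 25 \left(- \frac{816}{37}\right) = - \frac{20400}{37}$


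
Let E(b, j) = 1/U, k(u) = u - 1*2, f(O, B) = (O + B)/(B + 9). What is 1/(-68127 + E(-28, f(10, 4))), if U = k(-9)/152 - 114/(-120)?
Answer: -667/45439949 ≈ -1.4679e-5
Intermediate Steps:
f(O, B) = (B + O)/(9 + B)
k(u) = -2 + u (k(u) = u - 2 = -2 + u)
U = 667/760 (U = (-2 - 9)/152 - 114/(-120) = -11*1/152 - 114*(-1/120) = -11/152 + 19/20 = 667/760 ≈ 0.87763)
E(b, j) = 760/667 (E(b, j) = 1/(667/760) = 760/667)
1/(-68127 + E(-28, f(10, 4))) = 1/(-68127 + 760/667) = 1/(-45439949/667) = -667/45439949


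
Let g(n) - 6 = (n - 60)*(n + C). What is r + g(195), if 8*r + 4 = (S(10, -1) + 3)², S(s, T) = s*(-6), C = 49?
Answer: 266813/8 ≈ 33352.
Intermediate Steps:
S(s, T) = -6*s
g(n) = 6 + (-60 + n)*(49 + n) (g(n) = 6 + (n - 60)*(n + 49) = 6 + (-60 + n)*(49 + n))
r = 3245/8 (r = -½ + (-6*10 + 3)²/8 = -½ + (-60 + 3)²/8 = -½ + (⅛)*(-57)² = -½ + (⅛)*3249 = -½ + 3249/8 = 3245/8 ≈ 405.63)
r + g(195) = 3245/8 + (-2934 + 195² - 11*195) = 3245/8 + (-2934 + 38025 - 2145) = 3245/8 + 32946 = 266813/8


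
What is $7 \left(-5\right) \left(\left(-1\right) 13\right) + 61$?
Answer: $516$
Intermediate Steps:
$7 \left(-5\right) \left(\left(-1\right) 13\right) + 61 = \left(-35\right) \left(-13\right) + 61 = 455 + 61 = 516$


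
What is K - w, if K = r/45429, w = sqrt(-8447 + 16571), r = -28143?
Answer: -9381/15143 - 2*sqrt(2031) ≈ -90.753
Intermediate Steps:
w = 2*sqrt(2031) (w = sqrt(8124) = 2*sqrt(2031) ≈ 90.133)
K = -9381/15143 (K = -28143/45429 = -28143*1/45429 = -9381/15143 ≈ -0.61949)
K - w = -9381/15143 - 2*sqrt(2031)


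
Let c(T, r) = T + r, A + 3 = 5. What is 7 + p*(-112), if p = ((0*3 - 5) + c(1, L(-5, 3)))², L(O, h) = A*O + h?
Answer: -13545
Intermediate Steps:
A = 2 (A = -3 + 5 = 2)
L(O, h) = h + 2*O (L(O, h) = 2*O + h = h + 2*O)
p = 121 (p = ((0*3 - 5) + (1 + (3 + 2*(-5))))² = ((0 - 5) + (1 + (3 - 10)))² = (-5 + (1 - 7))² = (-5 - 6)² = (-11)² = 121)
7 + p*(-112) = 7 + 121*(-112) = 7 - 13552 = -13545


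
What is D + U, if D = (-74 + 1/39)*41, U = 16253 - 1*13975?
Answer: -29443/39 ≈ -754.95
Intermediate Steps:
U = 2278 (U = 16253 - 13975 = 2278)
D = -118285/39 (D = (-74 + 1/39)*41 = -2885/39*41 = -118285/39 ≈ -3032.9)
D + U = -118285/39 + 2278 = -29443/39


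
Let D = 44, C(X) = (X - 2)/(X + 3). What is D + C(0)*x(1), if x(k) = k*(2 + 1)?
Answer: 42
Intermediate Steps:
C(X) = (-2 + X)/(3 + X)
x(k) = 3*k (x(k) = k*3 = 3*k)
D + C(0)*x(1) = 44 + ((-2 + 0)/(3 + 0))*(3*1) = 44 + (-2/3)*3 = 44 + ((⅓)*(-2))*3 = 44 - ⅔*3 = 44 - 2 = 42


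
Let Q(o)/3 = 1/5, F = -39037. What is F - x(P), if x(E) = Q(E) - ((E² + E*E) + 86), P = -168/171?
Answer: -632737382/16245 ≈ -38950.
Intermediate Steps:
Q(o) = ⅗ (Q(o) = 3/5 = 3*(⅕) = ⅗)
P = -56/57 (P = -168*1/171 = -56/57 ≈ -0.98246)
x(E) = -427/5 - 2*E² (x(E) = ⅗ - ((E² + E*E) + 86) = ⅗ - ((E² + E²) + 86) = ⅗ - (2*E² + 86) = ⅗ - (86 + 2*E²) = ⅗ + (-86 - 2*E²) = -427/5 - 2*E²)
F - x(P) = -39037 - (-427/5 - 2*(-56/57)²) = -39037 - (-427/5 - 2*3136/3249) = -39037 - (-427/5 - 6272/3249) = -39037 - 1*(-1418683/16245) = -39037 + 1418683/16245 = -632737382/16245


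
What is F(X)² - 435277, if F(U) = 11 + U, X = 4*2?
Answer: -434916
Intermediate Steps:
X = 8
F(X)² - 435277 = (11 + 8)² - 435277 = 19² - 435277 = 361 - 435277 = -434916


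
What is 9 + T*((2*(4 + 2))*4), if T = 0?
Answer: 9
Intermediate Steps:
9 + T*((2*(4 + 2))*4) = 9 + 0*((2*(4 + 2))*4) = 9 + 0*((2*6)*4) = 9 + 0*(12*4) = 9 + 0*48 = 9 + 0 = 9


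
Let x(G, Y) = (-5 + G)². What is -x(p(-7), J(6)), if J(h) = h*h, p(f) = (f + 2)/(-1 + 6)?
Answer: -36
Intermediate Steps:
p(f) = ⅖ + f/5 (p(f) = (2 + f)/5 = (2 + f)*(⅕) = ⅖ + f/5)
J(h) = h²
-x(p(-7), J(6)) = -(-5 + (⅖ + (⅕)*(-7)))² = -(-5 + (⅖ - 7/5))² = -(-5 - 1)² = -1*(-6)² = -1*36 = -36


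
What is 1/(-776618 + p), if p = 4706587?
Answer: 1/3929969 ≈ 2.5445e-7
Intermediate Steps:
1/(-776618 + p) = 1/(-776618 + 4706587) = 1/3929969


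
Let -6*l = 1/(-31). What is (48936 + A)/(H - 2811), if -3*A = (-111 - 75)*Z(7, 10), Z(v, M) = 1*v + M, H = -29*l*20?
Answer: -4649070/261713 ≈ -17.764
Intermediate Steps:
l = 1/186 (l = -1/6/(-31) = -1/6*(-1/31) = 1/186 ≈ 0.0053763)
H = -290/93 (H = -29*1/186*20 = -29/186*20 = -290/93 ≈ -3.1183)
Z(v, M) = M + v (Z(v, M) = v + M = M + v)
A = 1054 (A = -(-111 - 75)*(10 + 7)/3 = -(-62)*17 = -1/3*(-3162) = 1054)
(48936 + A)/(H - 2811) = (48936 + 1054)/(-290/93 - 2811) = 49990/(-261713/93) = 49990*(-93/261713) = -4649070/261713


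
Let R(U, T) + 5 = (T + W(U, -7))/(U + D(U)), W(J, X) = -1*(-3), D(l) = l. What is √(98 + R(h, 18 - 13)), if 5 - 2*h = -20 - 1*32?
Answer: √302613/57 ≈ 9.6509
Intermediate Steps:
h = 57/2 (h = 5/2 - (-20 - 1*32)/2 = 5/2 - (-20 - 32)/2 = 5/2 - ½*(-52) = 5/2 + 26 = 57/2 ≈ 28.500)
W(J, X) = 3
R(U, T) = -5 + (3 + T)/(2*U) (R(U, T) = -5 + (T + 3)/(U + U) = -5 + (3 + T)/((2*U)) = -5 + (3 + T)*(1/(2*U)) = -5 + (3 + T)/(2*U))
√(98 + R(h, 18 - 13)) = √(98 + (3 + (18 - 13) - 10*57/2)/(2*(57/2))) = √(98 + (½)*(2/57)*(3 + 5 - 285)) = √(98 + (½)*(2/57)*(-277)) = √(98 - 277/57) = √(5309/57) = √302613/57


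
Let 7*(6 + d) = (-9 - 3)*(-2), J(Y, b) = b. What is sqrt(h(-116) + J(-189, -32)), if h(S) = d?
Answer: 11*I*sqrt(14)/7 ≈ 5.8797*I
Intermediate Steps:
d = -18/7 (d = -6 + ((-9 - 3)*(-2))/7 = -6 + (-12*(-2))/7 = -6 + (1/7)*24 = -6 + 24/7 = -18/7 ≈ -2.5714)
h(S) = -18/7
sqrt(h(-116) + J(-189, -32)) = sqrt(-18/7 - 32) = sqrt(-242/7) = 11*I*sqrt(14)/7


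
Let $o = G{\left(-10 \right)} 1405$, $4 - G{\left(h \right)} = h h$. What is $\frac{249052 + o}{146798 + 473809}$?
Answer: $\frac{114172}{620607} \approx 0.18397$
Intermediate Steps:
$G{\left(h \right)} = 4 - h^{2}$ ($G{\left(h \right)} = 4 - h h = 4 - h^{2}$)
$o = -134880$ ($o = \left(4 - \left(-10\right)^{2}\right) 1405 = \left(4 - 100\right) 1405 = \left(-96\right) 1405 = -134880$)
$\frac{249052 + o}{146798 + 473809} = \frac{249052 - 134880}{146798 + 473809} = \frac{114172}{620607}$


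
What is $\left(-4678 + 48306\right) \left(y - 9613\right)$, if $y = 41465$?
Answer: $1389639056$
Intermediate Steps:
$\left(-4678 + 48306\right) \left(y - 9613\right) = \left(-4678 + 48306\right) \left(41465 - 9613\right) = 43628 \cdot 31852 = 1389639056$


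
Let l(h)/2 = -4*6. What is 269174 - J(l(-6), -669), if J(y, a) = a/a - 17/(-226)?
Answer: 60833081/226 ≈ 2.6917e+5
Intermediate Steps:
l(h) = -48 (l(h) = 2*(-4*6) = 2*(-24) = -48)
J(y, a) = 243/226 (J(y, a) = 1 - 17*(-1/226) = 1 + 17/226 = 243/226)
269174 - J(l(-6), -669) = 269174 - 1*243/226 = 269174 - 243/226 = 60833081/226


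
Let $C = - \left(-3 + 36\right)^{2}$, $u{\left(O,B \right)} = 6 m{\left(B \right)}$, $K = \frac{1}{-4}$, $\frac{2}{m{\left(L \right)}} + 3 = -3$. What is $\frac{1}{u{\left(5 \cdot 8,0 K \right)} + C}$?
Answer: $- \frac{1}{1091} \approx -0.00091659$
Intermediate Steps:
$m{\left(L \right)} = - \frac{1}{3}$ ($m{\left(L \right)} = \frac{2}{-3 - 3} = \frac{2}{-6} = 2 \left(- \frac{1}{6}\right) = - \frac{1}{3}$)
$K = - \frac{1}{4} \approx -0.25$
$u{\left(O,B \right)} = -2$ ($u{\left(O,B \right)} = 6 \left(- \frac{1}{3}\right) = -2$)
$C = -1089$ ($C = - 33^{2} = \left(-1\right) 1089 = -1089$)
$\frac{1}{u{\left(5 \cdot 8,0 K \right)} + C} = \frac{1}{-2 - 1089} = \frac{1}{-1091} = - \frac{1}{1091}$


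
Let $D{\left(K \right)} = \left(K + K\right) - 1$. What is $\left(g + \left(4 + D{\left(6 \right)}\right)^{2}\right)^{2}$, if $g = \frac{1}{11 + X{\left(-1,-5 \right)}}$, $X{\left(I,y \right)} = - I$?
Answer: $\frac{7295401}{144} \approx 50663.0$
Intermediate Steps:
$D{\left(K \right)} = -1 + 2 K$ ($D{\left(K \right)} = 2 K - 1 = -1 + 2 K$)
$g = \frac{1}{12}$ ($g = \frac{1}{11 - -1} = \frac{1}{11 + 1} = \frac{1}{12} \approx 0.083333$)
$\left(g + \left(4 + D{\left(6 \right)}\right)^{2}\right)^{2} = \left(\frac{1}{12} + \left(4 + \left(-1 + 2 \cdot 6\right)\right)^{2}\right)^{2} = \left(\frac{1}{12} + \left(4 + \left(-1 + 12\right)\right)^{2}\right)^{2} = \left(\frac{1}{12} + \left(4 + 11\right)^{2}\right)^{2} = \left(\frac{1}{12} + 15^{2}\right)^{2} = \left(\frac{1}{12} + 225\right)^{2} = \left(\frac{2701}{12}\right)^{2} = \frac{7295401}{144}$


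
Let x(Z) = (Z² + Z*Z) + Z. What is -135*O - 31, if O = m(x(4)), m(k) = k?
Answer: -4891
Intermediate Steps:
x(Z) = Z + 2*Z² (x(Z) = (Z² + Z²) + Z = 2*Z² + Z = Z + 2*Z²)
O = 36 (O = 4*(1 + 2*4) = 4*(1 + 8) = 4*9 = 36)
-135*O - 31 = -135*36 - 31 = -4860 - 31 = -4891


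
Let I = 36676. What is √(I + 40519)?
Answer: √77195 ≈ 277.84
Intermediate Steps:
√(I + 40519) = √(36676 + 40519) = √77195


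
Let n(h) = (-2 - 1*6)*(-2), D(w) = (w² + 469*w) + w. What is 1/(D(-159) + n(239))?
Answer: -1/49433 ≈ -2.0229e-5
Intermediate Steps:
D(w) = w² + 470*w
n(h) = 16 (n(h) = (-2 - 6)*(-2) = -8*(-2) = 16)
1/(D(-159) + n(239)) = 1/(-159*(470 - 159) + 16) = 1/(-159*311 + 16) = 1/(-49449 + 16) = 1/(-49433) = -1/49433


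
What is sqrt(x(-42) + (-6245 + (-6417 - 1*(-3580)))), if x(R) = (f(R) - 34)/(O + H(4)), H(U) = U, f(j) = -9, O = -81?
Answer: I*sqrt(53843867)/77 ≈ 95.297*I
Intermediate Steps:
x(R) = 43/77 (x(R) = (-9 - 34)/(-81 + 4) = -43/(-77) = -43*(-1/77) = 43/77)
sqrt(x(-42) + (-6245 + (-6417 - 1*(-3580)))) = sqrt(43/77 + (-6245 + (-6417 - 1*(-3580)))) = sqrt(43/77 + (-6245 + (-6417 + 3580))) = sqrt(43/77 + (-6245 - 2837)) = sqrt(43/77 - 9082) = sqrt(-699271/77) = I*sqrt(53843867)/77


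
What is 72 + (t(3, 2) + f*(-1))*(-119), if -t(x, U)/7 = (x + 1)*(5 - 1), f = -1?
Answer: 13281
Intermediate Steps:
t(x, U) = -28 - 28*x (t(x, U) = -7*(x + 1)*(5 - 1) = -7*(1 + x)*4 = -7*(4 + 4*x) = -28 - 28*x)
72 + (t(3, 2) + f*(-1))*(-119) = 72 + ((-28 - 28*3) - 1*(-1))*(-119) = 72 + ((-28 - 84) + 1)*(-119) = 72 + (-112 + 1)*(-119) = 72 - 111*(-119) = 72 + 13209 = 13281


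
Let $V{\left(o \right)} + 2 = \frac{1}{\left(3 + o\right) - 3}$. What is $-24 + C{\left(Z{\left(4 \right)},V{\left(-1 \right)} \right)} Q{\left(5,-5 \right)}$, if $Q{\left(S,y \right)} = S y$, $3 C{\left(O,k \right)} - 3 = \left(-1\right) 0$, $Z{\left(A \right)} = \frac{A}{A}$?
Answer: $-49$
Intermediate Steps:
$Z{\left(A \right)} = 1$
$V{\left(o \right)} = -2 + \frac{1}{o}$ ($V{\left(o \right)} = -2 + \frac{1}{\left(3 + o\right) - 3} = -2 + \frac{1}{o}$)
$C{\left(O,k \right)} = 1$ ($C{\left(O,k \right)} = 1 + \frac{\left(-1\right) 0}{3} = 1 + \frac{1}{3} \cdot 0 = 1 + 0 = 1$)
$-24 + C{\left(Z{\left(4 \right)},V{\left(-1 \right)} \right)} Q{\left(5,-5 \right)} = -24 + 1 \cdot 5 \left(-5\right) = -24 + 1 \left(-25\right) = -24 - 25 = -49$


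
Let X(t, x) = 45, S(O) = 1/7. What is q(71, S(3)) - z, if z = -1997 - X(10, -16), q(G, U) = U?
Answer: 14295/7 ≈ 2042.1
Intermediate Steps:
S(O) = ⅐
z = -2042 (z = -1997 - 1*45 = -1997 - 45 = -2042)
q(71, S(3)) - z = ⅐ - 1*(-2042) = ⅐ + 2042 = 14295/7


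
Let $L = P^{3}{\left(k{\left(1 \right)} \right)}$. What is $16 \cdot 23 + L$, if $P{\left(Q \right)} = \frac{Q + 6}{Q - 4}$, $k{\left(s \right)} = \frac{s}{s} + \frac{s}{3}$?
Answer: $\frac{22221}{64} \approx 347.2$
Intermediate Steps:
$k{\left(s \right)} = 1 + \frac{s}{3}$ ($k{\left(s \right)} = 1 + s \frac{1}{3} = 1 + \frac{s}{3}$)
$P{\left(Q \right)} = \frac{6 + Q}{-4 + Q}$
$L = - \frac{1331}{64}$ ($L = \left(\frac{6 + \left(1 + \frac{1}{3} \cdot 1\right)}{-4 + \left(1 + \frac{1}{3} \cdot 1\right)}\right)^{3} = \left(\frac{6 + \left(1 + \frac{1}{3}\right)}{-4 + \left(1 + \frac{1}{3}\right)}\right)^{3} = \left(\frac{6 + \frac{4}{3}}{-4 + \frac{4}{3}}\right)^{3} = \left(\frac{1}{- \frac{8}{3}} \cdot \frac{22}{3}\right)^{3} = \left(\left(- \frac{3}{8}\right) \frac{22}{3}\right)^{3} = \left(- \frac{11}{4}\right)^{3} = - \frac{1331}{64} \approx -20.797$)
$16 \cdot 23 + L = 16 \cdot 23 - \frac{1331}{64} = 368 - \frac{1331}{64} = \frac{22221}{64}$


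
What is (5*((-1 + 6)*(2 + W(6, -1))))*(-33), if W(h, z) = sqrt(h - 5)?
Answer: -2475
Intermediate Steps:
W(h, z) = sqrt(-5 + h)
(5*((-1 + 6)*(2 + W(6, -1))))*(-33) = (5*((-1 + 6)*(2 + sqrt(-5 + 6))))*(-33) = (5*(5*(2 + sqrt(1))))*(-33) = (5*(5*(2 + 1)))*(-33) = (5*(5*3))*(-33) = (5*15)*(-33) = 75*(-33) = -2475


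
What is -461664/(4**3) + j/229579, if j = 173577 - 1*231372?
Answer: -3312251823/459158 ≈ -7213.8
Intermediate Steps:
j = -57795 (j = 173577 - 231372 = -57795)
-461664/(4**3) + j/229579 = -461664/(4**3) - 57795/229579 = -461664/64 - 57795*1/229579 = -461664*1/64 - 57795/229579 = -14427/2 - 57795/229579 = -3312251823/459158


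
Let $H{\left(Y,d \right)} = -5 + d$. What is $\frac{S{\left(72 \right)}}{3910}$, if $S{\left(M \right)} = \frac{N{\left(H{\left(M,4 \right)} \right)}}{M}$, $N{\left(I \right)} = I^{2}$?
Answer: $\frac{1}{281520} \approx 3.5521 \cdot 10^{-6}$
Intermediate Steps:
$S{\left(M \right)} = \frac{1}{M}$ ($S{\left(M \right)} = \frac{\left(-5 + 4\right)^{2}}{M} = \frac{\left(-1\right)^{2}}{M} = 1 \frac{1}{M} = \frac{1}{M}$)
$\frac{S{\left(72 \right)}}{3910} = \frac{1}{72 \cdot 3910} = \frac{1}{72} \cdot \frac{1}{3910} = \frac{1}{281520}$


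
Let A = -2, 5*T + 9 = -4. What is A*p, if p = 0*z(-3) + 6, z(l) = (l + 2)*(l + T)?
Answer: -12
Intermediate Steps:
T = -13/5 (T = -9/5 + (⅕)*(-4) = -9/5 - ⅘ = -13/5 ≈ -2.6000)
z(l) = (2 + l)*(-13/5 + l) (z(l) = (l + 2)*(l - 13/5) = (2 + l)*(-13/5 + l))
p = 6 (p = 0*(-26/5 + (-3)² - ⅗*(-3)) + 6 = 0*(-26/5 + 9 + 9/5) + 6 = 0*(28/5) + 6 = 0 + 6 = 6)
A*p = -2*6 = -12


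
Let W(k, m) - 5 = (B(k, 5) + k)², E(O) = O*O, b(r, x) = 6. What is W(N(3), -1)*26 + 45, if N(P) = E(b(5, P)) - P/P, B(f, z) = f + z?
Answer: 146425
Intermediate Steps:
E(O) = O²
N(P) = 35 (N(P) = 6² - P/P = 36 - 1*1 = 36 - 1 = 35)
W(k, m) = 5 + (5 + 2*k)² (W(k, m) = 5 + ((k + 5) + k)² = 5 + ((5 + k) + k)² = 5 + (5 + 2*k)²)
W(N(3), -1)*26 + 45 = (5 + (5 + 2*35)²)*26 + 45 = (5 + (5 + 70)²)*26 + 45 = (5 + 75²)*26 + 45 = (5 + 5625)*26 + 45 = 5630*26 + 45 = 146380 + 45 = 146425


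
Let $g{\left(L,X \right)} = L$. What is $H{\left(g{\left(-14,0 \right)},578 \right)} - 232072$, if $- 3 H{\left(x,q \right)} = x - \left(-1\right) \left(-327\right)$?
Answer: $- \frac{695875}{3} \approx -2.3196 \cdot 10^{5}$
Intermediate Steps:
$H{\left(x,q \right)} = 109 - \frac{x}{3}$ ($H{\left(x,q \right)} = - \frac{x - \left(-1\right) \left(-327\right)}{3} = - \frac{x - 327}{3} = - \frac{-327 + x}{3} = 109 - \frac{x}{3}$)
$H{\left(g{\left(-14,0 \right)},578 \right)} - 232072 = \left(109 - - \frac{14}{3}\right) - 232072 = \left(109 + \frac{14}{3}\right) - 232072 = \frac{341}{3} - 232072 = - \frac{695875}{3}$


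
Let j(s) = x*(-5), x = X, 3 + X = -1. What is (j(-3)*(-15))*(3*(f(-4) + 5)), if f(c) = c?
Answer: -900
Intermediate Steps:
X = -4 (X = -3 - 1 = -4)
x = -4
j(s) = 20 (j(s) = -4*(-5) = 20)
(j(-3)*(-15))*(3*(f(-4) + 5)) = (20*(-15))*(3*(-4 + 5)) = -900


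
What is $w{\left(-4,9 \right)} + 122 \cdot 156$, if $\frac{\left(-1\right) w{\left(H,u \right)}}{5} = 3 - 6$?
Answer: $19047$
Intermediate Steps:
$w{\left(H,u \right)} = 15$ ($w{\left(H,u \right)} = - 5 \left(3 - 6\right) = \left(-5\right) \left(-3\right) = 15$)
$w{\left(-4,9 \right)} + 122 \cdot 156 = 15 + 122 \cdot 156 = 15 + 19032 = 19047$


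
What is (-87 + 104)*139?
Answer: 2363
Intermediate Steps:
(-87 + 104)*139 = 17*139 = 2363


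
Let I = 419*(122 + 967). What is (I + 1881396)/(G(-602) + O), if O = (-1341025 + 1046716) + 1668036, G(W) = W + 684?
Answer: 2337687/1373809 ≈ 1.7016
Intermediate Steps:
I = 456291 (I = 419*1089 = 456291)
G(W) = 684 + W
O = 1373727 (O = -294309 + 1668036 = 1373727)
(I + 1881396)/(G(-602) + O) = (456291 + 1881396)/((684 - 602) + 1373727) = 2337687/(82 + 1373727) = 2337687/1373809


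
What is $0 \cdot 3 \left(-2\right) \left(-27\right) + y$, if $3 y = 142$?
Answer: $\frac{142}{3} \approx 47.333$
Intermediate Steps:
$y = \frac{142}{3}$ ($y = \frac{1}{3} \cdot 142 = \frac{142}{3} \approx 47.333$)
$0 \cdot 3 \left(-2\right) \left(-27\right) + y = 0 \cdot 3 \left(-2\right) \left(-27\right) + \frac{142}{3} = 0 \left(-2\right) \left(-27\right) + \frac{142}{3} = 0 \left(-27\right) + \frac{142}{3} = 0 + \frac{142}{3} = \frac{142}{3}$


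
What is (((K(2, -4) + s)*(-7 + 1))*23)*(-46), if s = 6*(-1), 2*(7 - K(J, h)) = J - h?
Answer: -12696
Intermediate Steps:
K(J, h) = 7 + h/2 - J/2 (K(J, h) = 7 - (J - h)/2 = 7 + (h/2 - J/2) = 7 + h/2 - J/2)
s = -6
(((K(2, -4) + s)*(-7 + 1))*23)*(-46) = ((((7 + (1/2)*(-4) - 1/2*2) - 6)*(-7 + 1))*23)*(-46) = ((((7 - 2 - 1) - 6)*(-6))*23)*(-46) = (((4 - 6)*(-6))*23)*(-46) = (-2*(-6)*23)*(-46) = (12*23)*(-46) = 276*(-46) = -12696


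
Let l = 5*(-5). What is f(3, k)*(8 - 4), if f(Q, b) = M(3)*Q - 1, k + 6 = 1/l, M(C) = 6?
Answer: 68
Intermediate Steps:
l = -25
k = -151/25 (k = -6 + 1/(-25) = -6 + 1*(-1/25) = -6 - 1/25 = -151/25 ≈ -6.0400)
f(Q, b) = -1 + 6*Q (f(Q, b) = 6*Q - 1 = -1 + 6*Q)
f(3, k)*(8 - 4) = (-1 + 6*3)*(8 - 4) = (-1 + 18)*4 = 17*4 = 68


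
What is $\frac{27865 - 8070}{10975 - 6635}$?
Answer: $\frac{3959}{868} \approx 4.5611$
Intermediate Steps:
$\frac{27865 - 8070}{10975 - 6635} = \frac{19795}{4340} = 19795 \cdot \frac{1}{4340} = \frac{3959}{868}$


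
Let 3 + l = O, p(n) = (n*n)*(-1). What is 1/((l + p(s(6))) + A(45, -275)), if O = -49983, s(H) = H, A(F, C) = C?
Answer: -1/50297 ≈ -1.9882e-5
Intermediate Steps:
p(n) = -n² (p(n) = n²*(-1) = -n²)
l = -49986 (l = -3 - 49983 = -49986)
1/((l + p(s(6))) + A(45, -275)) = 1/((-49986 - 1*6²) - 275) = 1/((-49986 - 1*36) - 275) = 1/((-49986 - 36) - 275) = 1/(-50022 - 275) = 1/(-50297) = -1/50297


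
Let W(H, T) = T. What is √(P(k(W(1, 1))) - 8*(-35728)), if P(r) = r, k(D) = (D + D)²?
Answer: 2*√71457 ≈ 534.63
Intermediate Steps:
k(D) = 4*D² (k(D) = (2*D)² = 4*D²)
√(P(k(W(1, 1))) - 8*(-35728)) = √(4*1² - 8*(-35728)) = √(4*1 + 285824) = √(4 + 285824) = √285828 = 2*√71457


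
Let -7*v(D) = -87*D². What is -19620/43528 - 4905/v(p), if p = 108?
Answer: -297281695/613483632 ≈ -0.48458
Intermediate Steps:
v(D) = 87*D²/7 (v(D) = -(-87)*D²/7 = 87*D²/7)
-19620/43528 - 4905/v(p) = -19620/43528 - 4905/((87/7)*108²) = -19620*1/43528 - 4905/((87/7)*11664) = -4905/10882 - 4905/1014768/7 = -4905/10882 - 4905*7/1014768 = -4905/10882 - 3815/112752 = -297281695/613483632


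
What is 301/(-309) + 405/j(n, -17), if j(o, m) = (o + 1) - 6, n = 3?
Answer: -125747/618 ≈ -203.47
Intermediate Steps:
j(o, m) = -5 + o (j(o, m) = (1 + o) - 6 = -5 + o)
301/(-309) + 405/j(n, -17) = 301/(-309) + 405/(-5 + 3) = 301*(-1/309) + 405/(-2) = -301/309 + 405*(-1/2) = -301/309 - 405/2 = -125747/618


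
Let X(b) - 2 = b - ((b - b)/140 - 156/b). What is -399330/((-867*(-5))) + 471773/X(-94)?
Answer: -383840159/74834 ≈ -5129.2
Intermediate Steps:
X(b) = 2 + b + 156/b (X(b) = 2 + (b - ((b - b)/140 - 156/b)) = 2 + (b - (0*(1/140) - 156/b)) = 2 + (b - (0 - 156/b)) = 2 + (b - (-156)/b) = 2 + (b + 156/b) = 2 + b + 156/b)
-399330/((-867*(-5))) + 471773/X(-94) = -399330/((-867*(-5))) + 471773/(2 - 94 + 156/(-94)) = -399330/4335 + 471773/(2 - 94 + 156*(-1/94)) = -399330*1/4335 + 471773/(2 - 94 - 78/47) = -1566/17 + 471773/(-4402/47) = -1566/17 + 471773*(-47/4402) = -1566/17 - 22173331/4402 = -383840159/74834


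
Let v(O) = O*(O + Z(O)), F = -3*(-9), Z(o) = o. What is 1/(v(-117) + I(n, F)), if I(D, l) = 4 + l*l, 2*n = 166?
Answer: 1/28111 ≈ 3.5573e-5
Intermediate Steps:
n = 83 (n = (1/2)*166 = 83)
F = 27
I(D, l) = 4 + l**2
v(O) = 2*O**2 (v(O) = O*(O + O) = O*(2*O) = 2*O**2)
1/(v(-117) + I(n, F)) = 1/(2*(-117)**2 + (4 + 27**2)) = 1/(2*13689 + (4 + 729)) = 1/(27378 + 733) = 1/28111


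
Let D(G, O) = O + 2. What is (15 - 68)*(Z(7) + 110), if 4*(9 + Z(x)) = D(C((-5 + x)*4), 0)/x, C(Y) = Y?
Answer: -74995/14 ≈ -5356.8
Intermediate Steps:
D(G, O) = 2 + O
Z(x) = -9 + 1/(2*x) (Z(x) = -9 + ((2 + 0)/x)/4 = -9 + (2/x)/4 = -9 + 1/(2*x))
(15 - 68)*(Z(7) + 110) = (15 - 68)*((-9 + (½)/7) + 110) = -53*((-9 + (½)*(⅐)) + 110) = -53*((-9 + 1/14) + 110) = -53*(-125/14 + 110) = -53*1415/14 = -74995/14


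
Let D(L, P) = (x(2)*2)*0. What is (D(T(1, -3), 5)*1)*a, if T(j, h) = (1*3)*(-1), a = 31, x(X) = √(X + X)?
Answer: 0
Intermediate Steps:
x(X) = √2*√X (x(X) = √(2*X) = √2*√X)
T(j, h) = -3 (T(j, h) = 3*(-1) = -3)
D(L, P) = 0 (D(L, P) = ((√2*√2)*2)*0 = (2*2)*0 = 4*0 = 0)
(D(T(1, -3), 5)*1)*a = (0*1)*31 = 0*31 = 0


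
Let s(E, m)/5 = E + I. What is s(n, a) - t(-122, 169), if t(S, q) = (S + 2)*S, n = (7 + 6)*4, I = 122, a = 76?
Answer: -13770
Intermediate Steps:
n = 52 (n = 13*4 = 52)
s(E, m) = 610 + 5*E (s(E, m) = 5*(E + 122) = 5*(122 + E) = 610 + 5*E)
t(S, q) = S*(2 + S) (t(S, q) = (2 + S)*S = S*(2 + S))
s(n, a) - t(-122, 169) = (610 + 5*52) - (-122)*(2 - 122) = (610 + 260) - (-122)*(-120) = 870 - 1*14640 = 870 - 14640 = -13770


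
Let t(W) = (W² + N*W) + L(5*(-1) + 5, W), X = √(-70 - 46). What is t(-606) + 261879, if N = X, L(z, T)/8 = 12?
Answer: 629211 - 1212*I*√29 ≈ 6.2921e+5 - 6526.8*I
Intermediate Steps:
X = 2*I*√29 (X = √(-116) = 2*I*√29 ≈ 10.77*I)
L(z, T) = 96 (L(z, T) = 8*12 = 96)
N = 2*I*√29 ≈ 10.77*I
t(W) = 96 + W² + 2*I*W*√29 (t(W) = (W² + (2*I*√29)*W) + 96 = (W² + 2*I*W*√29) + 96 = 96 + W² + 2*I*W*√29)
t(-606) + 261879 = (96 + (-606)² + 2*I*(-606)*√29) + 261879 = (96 + 367236 - 1212*I*√29) + 261879 = (367332 - 1212*I*√29) + 261879 = 629211 - 1212*I*√29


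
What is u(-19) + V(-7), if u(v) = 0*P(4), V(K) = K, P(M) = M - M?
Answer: -7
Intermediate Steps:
P(M) = 0
u(v) = 0 (u(v) = 0*0 = 0)
u(-19) + V(-7) = 0 - 7 = -7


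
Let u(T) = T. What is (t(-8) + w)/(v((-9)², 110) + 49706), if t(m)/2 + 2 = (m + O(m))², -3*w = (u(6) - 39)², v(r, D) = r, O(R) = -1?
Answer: -205/49787 ≈ -0.0041175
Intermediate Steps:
w = -363 (w = -(6 - 39)²/3 = -⅓*(-33)² = -⅓*1089 = -363)
t(m) = -4 + 2*(-1 + m)² (t(m) = -4 + 2*(m - 1)² = -4 + 2*(-1 + m)²)
(t(-8) + w)/(v((-9)², 110) + 49706) = ((-4 + 2*(-1 - 8)²) - 363)/((-9)² + 49706) = ((-4 + 2*(-9)²) - 363)/(81 + 49706) = ((-4 + 2*81) - 363)/49787 = ((-4 + 162) - 363)*(1/49787) = (158 - 363)*(1/49787) = -205*1/49787 = -205/49787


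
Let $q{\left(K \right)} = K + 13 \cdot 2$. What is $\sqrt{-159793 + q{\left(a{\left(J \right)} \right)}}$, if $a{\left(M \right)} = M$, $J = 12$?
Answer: $i \sqrt{159755} \approx 399.69 i$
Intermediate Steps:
$q{\left(K \right)} = 26 + K$ ($q{\left(K \right)} = K + 26 = 26 + K$)
$\sqrt{-159793 + q{\left(a{\left(J \right)} \right)}} = \sqrt{-159793 + \left(26 + 12\right)} = \sqrt{-159793 + 38} = \sqrt{-159755} = i \sqrt{159755}$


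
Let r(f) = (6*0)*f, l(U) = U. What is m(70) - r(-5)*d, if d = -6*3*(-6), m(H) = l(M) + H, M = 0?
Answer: 70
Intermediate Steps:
r(f) = 0 (r(f) = 0*f = 0)
m(H) = H (m(H) = 0 + H = H)
d = 108 (d = -18*(-6) = 108)
m(70) - r(-5)*d = 70 - 0*108 = 70 - 1*0 = 70 + 0 = 70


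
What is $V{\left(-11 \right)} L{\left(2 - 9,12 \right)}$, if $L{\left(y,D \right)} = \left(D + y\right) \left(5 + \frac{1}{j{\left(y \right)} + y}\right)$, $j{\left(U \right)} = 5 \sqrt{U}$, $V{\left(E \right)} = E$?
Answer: $- \frac{8745}{32} + \frac{275 i \sqrt{7}}{224} \approx -273.28 + 3.2481 i$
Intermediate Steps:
$L{\left(y,D \right)} = \left(5 + \frac{1}{y + 5 \sqrt{y}}\right) \left(D + y\right)$ ($L{\left(y,D \right)} = \left(D + y\right) \left(5 + \frac{1}{5 \sqrt{y} + y}\right) = \left(D + y\right) \left(5 + \frac{1}{y + 5 \sqrt{y}}\right) = \left(5 + \frac{1}{y + 5 \sqrt{y}}\right) \left(D + y\right)$)
$V{\left(-11 \right)} L{\left(2 - 9,12 \right)} = - 11 \frac{12 + \left(2 - 9\right) + 5 \left(2 - 9\right)^{2} + 25 \left(2 - 9\right)^{\frac{3}{2}} + 5 \cdot 12 \left(2 - 9\right) + 25 \cdot 12 \sqrt{2 - 9}}{\left(2 - 9\right) + 5 \sqrt{2 - 9}} = - 11 \frac{12 - 7 + 5 \left(-7\right)^{2} + 25 \left(-7\right)^{\frac{3}{2}} + 5 \cdot 12 \left(-7\right) + 25 \cdot 12 \sqrt{-7}}{-7 + 5 \sqrt{-7}} = - 11 \frac{12 - 7 + 5 \cdot 49 + 25 \left(- 7 i \sqrt{7}\right) - 420 + 25 \cdot 12 i \sqrt{7}}{-7 + 5 i \sqrt{7}} = - 11 \frac{12 - 7 + 245 - 175 i \sqrt{7} - 420 + 300 i \sqrt{7}}{-7 + 5 i \sqrt{7}} = - 11 \frac{-170 + 125 i \sqrt{7}}{-7 + 5 i \sqrt{7}} = - \frac{11 \left(-170 + 125 i \sqrt{7}\right)}{-7 + 5 i \sqrt{7}}$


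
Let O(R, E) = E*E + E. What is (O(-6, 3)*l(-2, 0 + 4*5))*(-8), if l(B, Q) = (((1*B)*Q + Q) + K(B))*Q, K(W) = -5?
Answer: 48000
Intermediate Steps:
O(R, E) = E + E**2 (O(R, E) = E**2 + E = E + E**2)
l(B, Q) = Q*(-5 + Q + B*Q) (l(B, Q) = (((1*B)*Q + Q) - 5)*Q = ((B*Q + Q) - 5)*Q = ((Q + B*Q) - 5)*Q = (-5 + Q + B*Q)*Q = Q*(-5 + Q + B*Q))
(O(-6, 3)*l(-2, 0 + 4*5))*(-8) = ((3*(1 + 3))*((0 + 4*5)*(-5 + (0 + 4*5) - 2*(0 + 4*5))))*(-8) = ((3*4)*((0 + 20)*(-5 + (0 + 20) - 2*(0 + 20))))*(-8) = (12*(20*(-5 + 20 - 2*20)))*(-8) = (12*(20*(-5 + 20 - 40)))*(-8) = (12*(20*(-25)))*(-8) = (12*(-500))*(-8) = -6000*(-8) = 48000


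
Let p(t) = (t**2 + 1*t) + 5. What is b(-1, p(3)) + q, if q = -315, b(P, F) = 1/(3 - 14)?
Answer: -3466/11 ≈ -315.09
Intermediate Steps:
p(t) = 5 + t + t**2 (p(t) = (t**2 + t) + 5 = (t + t**2) + 5 = 5 + t + t**2)
b(P, F) = -1/11 (b(P, F) = 1/(-11) = -1/11)
b(-1, p(3)) + q = -1/11 - 315 = -3466/11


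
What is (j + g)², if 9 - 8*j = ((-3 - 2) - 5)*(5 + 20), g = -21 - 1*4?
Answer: 3481/64 ≈ 54.391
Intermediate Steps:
g = -25 (g = -21 - 4 = -25)
j = 259/8 (j = 9/8 - ((-3 - 2) - 5)*(5 + 20)/8 = 9/8 - (-5 - 5)*25/8 = 9/8 - (-5)*25/4 = 9/8 - ⅛*(-250) = 9/8 + 125/4 = 259/8 ≈ 32.375)
(j + g)² = (259/8 - 25)² = (59/8)² = 3481/64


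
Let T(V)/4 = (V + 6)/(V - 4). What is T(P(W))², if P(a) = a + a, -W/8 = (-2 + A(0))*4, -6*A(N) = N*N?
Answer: 17956/961 ≈ 18.685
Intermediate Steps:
A(N) = -N²/6 (A(N) = -N*N/6 = -N²/6)
W = 64 (W = -8*(-2 - ⅙*0²)*4 = -8*(-2 - ⅙*0)*4 = -8*(-2 + 0)*4 = -(-16)*4 = -8*(-8) = 64)
P(a) = 2*a
T(V) = 4*(6 + V)/(-4 + V) (T(V) = 4*((V + 6)/(V - 4)) = 4*((6 + V)/(-4 + V)) = 4*(6 + V)/(-4 + V))
T(P(W))² = (4*(6 + 2*64)/(-4 + 2*64))² = (4*(6 + 128)/(-4 + 128))² = (4*134/124)² = (4*(1/124)*134)² = (134/31)² = 17956/961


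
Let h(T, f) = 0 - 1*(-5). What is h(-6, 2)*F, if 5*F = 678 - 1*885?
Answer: -207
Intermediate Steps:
h(T, f) = 5 (h(T, f) = 0 + 5 = 5)
F = -207/5 (F = (678 - 1*885)/5 = (678 - 885)/5 = (⅕)*(-207) = -207/5 ≈ -41.400)
h(-6, 2)*F = 5*(-207/5) = -207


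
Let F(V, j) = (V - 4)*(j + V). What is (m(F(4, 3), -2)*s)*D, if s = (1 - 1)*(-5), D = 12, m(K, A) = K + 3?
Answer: 0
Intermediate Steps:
F(V, j) = (-4 + V)*(V + j)
m(K, A) = 3 + K
s = 0 (s = 0*(-5) = 0)
(m(F(4, 3), -2)*s)*D = ((3 + (4² - 4*4 - 4*3 + 4*3))*0)*12 = ((3 + (16 - 16 - 12 + 12))*0)*12 = ((3 + 0)*0)*12 = (3*0)*12 = 0*12 = 0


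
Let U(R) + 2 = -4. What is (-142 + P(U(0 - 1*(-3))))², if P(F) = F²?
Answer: 11236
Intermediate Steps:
U(R) = -6 (U(R) = -2 - 4 = -6)
(-142 + P(U(0 - 1*(-3))))² = (-142 + (-6)²)² = (-142 + 36)² = (-106)² = 11236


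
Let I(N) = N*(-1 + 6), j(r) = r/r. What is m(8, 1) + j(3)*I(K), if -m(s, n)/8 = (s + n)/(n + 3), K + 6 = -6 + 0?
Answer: -78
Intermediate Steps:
j(r) = 1
K = -12 (K = -6 + (-6 + 0) = -6 - 6 = -12)
I(N) = 5*N (I(N) = N*5 = 5*N)
m(s, n) = -8*(n + s)/(3 + n) (m(s, n) = -8*(s + n)/(n + 3) = -8*(n + s)/(3 + n))
m(8, 1) + j(3)*I(K) = 8*(-1*1 - 1*8)/(3 + 1) + 1*(5*(-12)) = 8*(-1 - 8)/4 + 1*(-60) = 8*(1/4)*(-9) - 60 = -18 - 60 = -78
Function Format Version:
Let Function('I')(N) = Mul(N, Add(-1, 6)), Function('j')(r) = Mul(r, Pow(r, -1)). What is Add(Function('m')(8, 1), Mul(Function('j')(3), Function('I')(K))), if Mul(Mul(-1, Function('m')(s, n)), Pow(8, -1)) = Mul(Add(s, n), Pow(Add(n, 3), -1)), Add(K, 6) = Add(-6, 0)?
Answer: -78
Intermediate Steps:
Function('j')(r) = 1
K = -12 (K = Add(-6, Add(-6, 0)) = Add(-6, -6) = -12)
Function('I')(N) = Mul(5, N) (Function('I')(N) = Mul(N, 5) = Mul(5, N))
Function('m')(s, n) = Mul(-8, Pow(Add(3, n), -1), Add(n, s)) (Function('m')(s, n) = Mul(-8, Mul(Add(s, n), Pow(Add(n, 3), -1))) = Mul(-8, Mul(Add(n, s), Pow(Add(3, n), -1))) = Mul(-8, Mul(Pow(Add(3, n), -1), Add(n, s))) = Mul(-8, Pow(Add(3, n), -1), Add(n, s)))
Add(Function('m')(8, 1), Mul(Function('j')(3), Function('I')(K))) = Add(Mul(8, Pow(Add(3, 1), -1), Add(Mul(-1, 1), Mul(-1, 8))), Mul(1, Mul(5, -12))) = Add(Mul(8, Pow(4, -1), Add(-1, -8)), Mul(1, -60)) = Add(Mul(8, Rational(1, 4), -9), -60) = Add(-18, -60) = -78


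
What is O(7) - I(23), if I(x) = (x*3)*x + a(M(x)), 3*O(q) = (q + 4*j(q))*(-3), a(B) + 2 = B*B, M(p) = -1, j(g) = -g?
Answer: -1565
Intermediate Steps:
a(B) = -2 + B² (a(B) = -2 + B*B = -2 + B²)
O(q) = 3*q (O(q) = ((q + 4*(-q))*(-3))/3 = ((q - 4*q)*(-3))/3 = (-3*q*(-3))/3 = (9*q)/3 = 3*q)
I(x) = -1 + 3*x² (I(x) = (x*3)*x + (-2 + (-1)²) = (3*x)*x + (-2 + 1) = 3*x² - 1 = -1 + 3*x²)
O(7) - I(23) = 3*7 - (-1 + 3*23²) = 21 - (-1 + 3*529) = 21 - (-1 + 1587) = 21 - 1*1586 = 21 - 1586 = -1565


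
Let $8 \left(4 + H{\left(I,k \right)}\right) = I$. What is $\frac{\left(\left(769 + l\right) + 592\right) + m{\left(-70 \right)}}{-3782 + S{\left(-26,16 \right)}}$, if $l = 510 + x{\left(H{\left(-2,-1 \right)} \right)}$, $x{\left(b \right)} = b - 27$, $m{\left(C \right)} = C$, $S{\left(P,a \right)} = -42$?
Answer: $- \frac{7079}{15296} \approx -0.4628$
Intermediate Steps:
$H{\left(I,k \right)} = -4 + \frac{I}{8}$
$x{\left(b \right)} = -27 + b$
$l = \frac{1915}{4}$ ($l = 510 + \left(-27 + \left(-4 + \frac{1}{8} \left(-2\right)\right)\right) = 510 - \frac{125}{4} = \frac{1915}{4} \approx 478.75$)
$\frac{\left(\left(769 + l\right) + 592\right) + m{\left(-70 \right)}}{-3782 + S{\left(-26,16 \right)}} = \frac{\left(\left(769 + \frac{1915}{4}\right) + 592\right) - 70}{-3782 - 42} = \frac{\left(\frac{4991}{4} + 592\right) - 70}{-3824} = \left(\frac{7359}{4} - 70\right) \left(- \frac{1}{3824}\right) = \frac{7079}{4} \left(- \frac{1}{3824}\right) = - \frac{7079}{15296}$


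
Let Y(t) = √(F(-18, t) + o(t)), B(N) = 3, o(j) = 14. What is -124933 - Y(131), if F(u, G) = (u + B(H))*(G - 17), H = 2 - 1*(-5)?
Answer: -124933 - 4*I*√106 ≈ -1.2493e+5 - 41.182*I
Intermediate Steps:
H = 7 (H = 2 + 5 = 7)
F(u, G) = (-17 + G)*(3 + u) (F(u, G) = (u + 3)*(G - 17) = (3 + u)*(-17 + G) = (-17 + G)*(3 + u))
Y(t) = √(269 - 15*t) (Y(t) = √((-51 - 17*(-18) + 3*t + t*(-18)) + 14) = √((-51 + 306 + 3*t - 18*t) + 14) = √((255 - 15*t) + 14) = √(269 - 15*t))
-124933 - Y(131) = -124933 - √(269 - 15*131) = -124933 - √(269 - 1965) = -124933 - √(-1696) = -124933 - 4*I*√106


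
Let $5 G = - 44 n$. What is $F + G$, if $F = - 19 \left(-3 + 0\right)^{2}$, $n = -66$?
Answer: $\frac{2049}{5} \approx 409.8$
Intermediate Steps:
$G = \frac{2904}{5}$ ($G = \frac{\left(-44\right) \left(-66\right)}{5} = \frac{1}{5} \cdot 2904 = \frac{2904}{5} \approx 580.8$)
$F = -171$ ($F = - 19 \left(-3\right)^{2} = \left(-19\right) 9 = -171$)
$F + G = -171 + \frac{2904}{5} = \frac{2049}{5}$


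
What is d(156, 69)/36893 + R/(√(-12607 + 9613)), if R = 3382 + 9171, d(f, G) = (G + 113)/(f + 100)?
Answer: 91/4722304 - 12553*I*√2994/2994 ≈ 1.927e-5 - 229.41*I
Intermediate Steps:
d(f, G) = (113 + G)/(100 + f)
R = 12553
d(156, 69)/36893 + R/(√(-12607 + 9613)) = ((113 + 69)/(100 + 156))/36893 + 12553/(√(-12607 + 9613)) = (182/256)*(1/36893) + 12553/(√(-2994)) = ((1/256)*182)*(1/36893) + 12553/((I*√2994)) = (91/128)*(1/36893) + 12553*(-I*√2994/2994) = 91/4722304 - 12553*I*√2994/2994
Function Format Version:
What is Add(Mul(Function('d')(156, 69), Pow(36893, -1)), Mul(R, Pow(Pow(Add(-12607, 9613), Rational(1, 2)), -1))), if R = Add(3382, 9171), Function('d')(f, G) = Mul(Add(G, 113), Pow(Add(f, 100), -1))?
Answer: Add(Rational(91, 4722304), Mul(Rational(-12553, 2994), I, Pow(2994, Rational(1, 2)))) ≈ Add(1.9270e-5, Mul(-229.41, I))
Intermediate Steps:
Function('d')(f, G) = Mul(Pow(Add(100, f), -1), Add(113, G)) (Function('d')(f, G) = Mul(Add(113, G), Pow(Add(100, f), -1)) = Mul(Pow(Add(100, f), -1), Add(113, G)))
R = 12553
Add(Mul(Function('d')(156, 69), Pow(36893, -1)), Mul(R, Pow(Pow(Add(-12607, 9613), Rational(1, 2)), -1))) = Add(Mul(Mul(Pow(Add(100, 156), -1), Add(113, 69)), Pow(36893, -1)), Mul(12553, Pow(Pow(Add(-12607, 9613), Rational(1, 2)), -1))) = Add(Mul(Mul(Pow(256, -1), 182), Rational(1, 36893)), Mul(12553, Pow(Pow(-2994, Rational(1, 2)), -1))) = Add(Mul(Mul(Rational(1, 256), 182), Rational(1, 36893)), Mul(12553, Pow(Mul(I, Pow(2994, Rational(1, 2))), -1))) = Add(Mul(Rational(91, 128), Rational(1, 36893)), Mul(12553, Mul(Rational(-1, 2994), I, Pow(2994, Rational(1, 2))))) = Add(Rational(91, 4722304), Mul(Rational(-12553, 2994), I, Pow(2994, Rational(1, 2))))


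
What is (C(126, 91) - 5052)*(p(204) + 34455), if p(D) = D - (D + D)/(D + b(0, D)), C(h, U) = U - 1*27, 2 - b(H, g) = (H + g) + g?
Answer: -17461805844/101 ≈ -1.7289e+8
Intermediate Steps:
b(H, g) = 2 - H - 2*g (b(H, g) = 2 - ((H + g) + g) = 2 - (H + 2*g) = 2 + (-H - 2*g) = 2 - H - 2*g)
C(h, U) = -27 + U (C(h, U) = U - 27 = -27 + U)
p(D) = D - 2*D/(2 - D) (p(D) = D - (D + D)/(D + (2 - 1*0 - 2*D)) = D - 2*D/(D + (2 + 0 - 2*D)) = D - 2*D/(D + (2 - 2*D)) = D - 2*D/(2 - D))
(C(126, 91) - 5052)*(p(204) + 34455) = ((-27 + 91) - 5052)*(204**2/(-2 + 204) + 34455) = (64 - 5052)*(41616/202 + 34455) = -4988*(41616*(1/202) + 34455) = -4988*(20808/101 + 34455) = -4988*3500763/101 = -17461805844/101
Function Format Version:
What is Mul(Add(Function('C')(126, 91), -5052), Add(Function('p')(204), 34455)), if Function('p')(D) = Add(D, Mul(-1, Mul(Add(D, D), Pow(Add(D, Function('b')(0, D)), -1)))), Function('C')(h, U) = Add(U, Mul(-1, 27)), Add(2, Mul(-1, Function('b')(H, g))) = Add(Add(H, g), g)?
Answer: Rational(-17461805844, 101) ≈ -1.7289e+8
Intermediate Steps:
Function('b')(H, g) = Add(2, Mul(-1, H), Mul(-2, g)) (Function('b')(H, g) = Add(2, Mul(-1, Add(Add(H, g), g))) = Add(2, Mul(-1, Add(H, Mul(2, g)))) = Add(2, Add(Mul(-1, H), Mul(-2, g))) = Add(2, Mul(-1, H), Mul(-2, g)))
Function('C')(h, U) = Add(-27, U) (Function('C')(h, U) = Add(U, -27) = Add(-27, U))
Function('p')(D) = Add(D, Mul(-2, D, Pow(Add(2, Mul(-1, D)), -1))) (Function('p')(D) = Add(D, Mul(-1, Mul(Add(D, D), Pow(Add(D, Add(2, Mul(-1, 0), Mul(-2, D))), -1)))) = Add(D, Mul(-1, Mul(Mul(2, D), Pow(Add(D, Add(2, 0, Mul(-2, D))), -1)))) = Add(D, Mul(-1, Mul(Mul(2, D), Pow(Add(D, Add(2, Mul(-2, D))), -1)))) = Add(D, Mul(-1, Mul(Mul(2, D), Pow(Add(2, Mul(-1, D)), -1)))) = Add(D, Mul(-1, Mul(2, D, Pow(Add(2, Mul(-1, D)), -1)))) = Add(D, Mul(-2, D, Pow(Add(2, Mul(-1, D)), -1))))
Mul(Add(Function('C')(126, 91), -5052), Add(Function('p')(204), 34455)) = Mul(Add(Add(-27, 91), -5052), Add(Mul(Pow(204, 2), Pow(Add(-2, 204), -1)), 34455)) = Mul(Add(64, -5052), Add(Mul(41616, Pow(202, -1)), 34455)) = Mul(-4988, Add(Mul(41616, Rational(1, 202)), 34455)) = Mul(-4988, Add(Rational(20808, 101), 34455)) = Mul(-4988, Rational(3500763, 101)) = Rational(-17461805844, 101)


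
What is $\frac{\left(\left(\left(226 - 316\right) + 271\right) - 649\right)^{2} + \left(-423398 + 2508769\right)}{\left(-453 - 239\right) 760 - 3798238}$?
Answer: $- \frac{2304395}{4324158} \approx -0.53291$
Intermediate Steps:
$\frac{\left(\left(\left(226 - 316\right) + 271\right) - 649\right)^{2} + \left(-423398 + 2508769\right)}{\left(-453 - 239\right) 760 - 3798238} = \frac{\left(\left(-90 + 271\right) - 649\right)^{2} + 2085371}{\left(-692\right) 760 - 3798238} = \frac{\left(181 - 649\right)^{2} + 2085371}{-525920 - 3798238} = \frac{\left(-468\right)^{2} + 2085371}{-4324158} = \left(219024 + 2085371\right) \left(- \frac{1}{4324158}\right) = 2304395 \left(- \frac{1}{4324158}\right) = - \frac{2304395}{4324158}$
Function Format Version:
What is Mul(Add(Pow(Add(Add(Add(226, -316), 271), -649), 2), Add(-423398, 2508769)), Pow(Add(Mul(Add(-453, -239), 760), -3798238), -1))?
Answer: Rational(-2304395, 4324158) ≈ -0.53291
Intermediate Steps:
Mul(Add(Pow(Add(Add(Add(226, -316), 271), -649), 2), Add(-423398, 2508769)), Pow(Add(Mul(Add(-453, -239), 760), -3798238), -1)) = Mul(Add(Pow(Add(Add(-90, 271), -649), 2), 2085371), Pow(Add(Mul(-692, 760), -3798238), -1)) = Mul(Add(Pow(Add(181, -649), 2), 2085371), Pow(Add(-525920, -3798238), -1)) = Mul(Add(Pow(-468, 2), 2085371), Pow(-4324158, -1)) = Mul(Add(219024, 2085371), Rational(-1, 4324158)) = Mul(2304395, Rational(-1, 4324158)) = Rational(-2304395, 4324158)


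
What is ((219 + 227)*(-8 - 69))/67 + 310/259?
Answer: -8873808/17353 ≈ -511.37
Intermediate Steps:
((219 + 227)*(-8 - 69))/67 + 310/259 = (446*(-77))*(1/67) + 310*(1/259) = -34342*1/67 + 310/259 = -34342/67 + 310/259 = -8873808/17353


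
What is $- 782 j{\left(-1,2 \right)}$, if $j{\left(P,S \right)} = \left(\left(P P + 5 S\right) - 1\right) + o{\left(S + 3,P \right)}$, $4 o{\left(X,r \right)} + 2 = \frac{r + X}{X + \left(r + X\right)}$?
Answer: $- \frac{67643}{9} \approx -7515.9$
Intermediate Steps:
$o{\left(X,r \right)} = - \frac{1}{2} + \frac{X + r}{4 \left(r + 2 X\right)}$ ($o{\left(X,r \right)} = - \frac{1}{2} + \frac{\left(r + X\right) \frac{1}{X + \left(r + X\right)}}{4} = - \frac{1}{2} + \frac{\left(X + r\right) \frac{1}{X + \left(X + r\right)}}{4} = - \frac{1}{2} + \frac{\left(X + r\right) \frac{1}{r + 2 X}}{4} = - \frac{1}{2} + \frac{\frac{1}{r + 2 X} \left(X + r\right)}{4} = - \frac{1}{2} + \frac{X + r}{4 \left(r + 2 X\right)}$)
$j{\left(P,S \right)} = -1 + P^{2} + 5 S + \frac{-9 - P - 3 S}{4 \left(6 + P + 2 S\right)}$ ($j{\left(P,S \right)} = \left(\left(P P + 5 S\right) - 1\right) + \frac{- P - 3 \left(S + 3\right)}{4 \left(P + 2 \left(S + 3\right)\right)} = \left(\left(P^{2} + 5 S\right) - 1\right) + \frac{- P - 3 \left(3 + S\right)}{4 \left(P + 2 \left(3 + S\right)\right)} = \left(-1 + P^{2} + 5 S\right) + \frac{- P - \left(9 + 3 S\right)}{4 \left(P + \left(6 + 2 S\right)\right)} = \left(-1 + P^{2} + 5 S\right) + \frac{-9 - P - 3 S}{4 \left(6 + P + 2 S\right)} = -1 + P^{2} + 5 S + \frac{-9 - P - 3 S}{4 \left(6 + P + 2 S\right)}$)
$- 782 j{\left(-1,2 \right)} = - 782 \frac{-9 - -1 - 6 + 4 \left(-1 + \left(-1\right)^{2} + 5 \cdot 2\right) \left(6 - 1 + 2 \cdot 2\right)}{4 \left(6 - 1 + 2 \cdot 2\right)} = - 782 \frac{-9 + 1 - 6 + 4 \left(-1 + 1 + 10\right) \left(6 - 1 + 4\right)}{4 \left(6 - 1 + 4\right)} = - 782 \frac{-9 + 1 - 6 + 4 \cdot 10 \cdot 9}{4 \cdot 9} = - 782 \cdot \frac{1}{4} \cdot \frac{1}{9} \left(-9 + 1 - 6 + 360\right) = - 782 \cdot \frac{1}{4} \cdot \frac{1}{9} \cdot 346 = \left(-782\right) \frac{173}{18} = - \frac{67643}{9}$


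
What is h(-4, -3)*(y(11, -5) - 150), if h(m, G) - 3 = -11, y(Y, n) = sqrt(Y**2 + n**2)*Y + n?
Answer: 1240 - 88*sqrt(146) ≈ 176.69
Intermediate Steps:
y(Y, n) = n + Y*sqrt(Y**2 + n**2) (y(Y, n) = Y*sqrt(Y**2 + n**2) + n = n + Y*sqrt(Y**2 + n**2))
h(m, G) = -8 (h(m, G) = 3 - 11 = -8)
h(-4, -3)*(y(11, -5) - 150) = -8*((-5 + 11*sqrt(11**2 + (-5)**2)) - 150) = -8*((-5 + 11*sqrt(121 + 25)) - 150) = -8*((-5 + 11*sqrt(146)) - 150) = -8*(-155 + 11*sqrt(146)) = 1240 - 88*sqrt(146)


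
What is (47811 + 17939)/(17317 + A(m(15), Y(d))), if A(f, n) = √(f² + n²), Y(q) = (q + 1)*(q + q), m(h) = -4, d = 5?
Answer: 1138592750/299874873 - 263000*√226/299874873 ≈ 3.7837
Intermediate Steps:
Y(q) = 2*q*(1 + q) (Y(q) = (1 + q)*(2*q) = 2*q*(1 + q))
(47811 + 17939)/(17317 + A(m(15), Y(d))) = (47811 + 17939)/(17317 + √((-4)² + (2*5*(1 + 5))²)) = 65750/(17317 + √(16 + (2*5*6)²)) = 65750/(17317 + √(16 + 60²)) = 65750/(17317 + √(16 + 3600)) = 65750/(17317 + √3616) = 65750/(17317 + 4*√226)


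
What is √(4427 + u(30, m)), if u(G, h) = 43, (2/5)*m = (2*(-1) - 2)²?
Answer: √4470 ≈ 66.858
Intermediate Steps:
m = 40 (m = 5*(2*(-1) - 2)²/2 = 5*(-2 - 2)²/2 = (5/2)*(-4)² = (5/2)*16 = 40)
√(4427 + u(30, m)) = √(4427 + 43) = √4470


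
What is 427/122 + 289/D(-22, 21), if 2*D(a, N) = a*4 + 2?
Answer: -277/86 ≈ -3.2209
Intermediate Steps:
D(a, N) = 1 + 2*a (D(a, N) = (a*4 + 2)/2 = (4*a + 2)/2 = (2 + 4*a)/2 = 1 + 2*a)
427/122 + 289/D(-22, 21) = 427/122 + 289/(1 + 2*(-22)) = 427*(1/122) + 289/(1 - 44) = 7/2 + 289/(-43) = 7/2 + 289*(-1/43) = 7/2 - 289/43 = -277/86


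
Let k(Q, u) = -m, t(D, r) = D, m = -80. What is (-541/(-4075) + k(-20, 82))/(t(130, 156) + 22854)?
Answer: 326541/93659800 ≈ 0.0034865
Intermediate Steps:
k(Q, u) = 80 (k(Q, u) = -1*(-80) = 80)
(-541/(-4075) + k(-20, 82))/(t(130, 156) + 22854) = (-541/(-4075) + 80)/(130 + 22854) = (-541*(-1/4075) + 80)/22984 = (541/4075 + 80)*(1/22984) = (326541/4075)*(1/22984) = 326541/93659800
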